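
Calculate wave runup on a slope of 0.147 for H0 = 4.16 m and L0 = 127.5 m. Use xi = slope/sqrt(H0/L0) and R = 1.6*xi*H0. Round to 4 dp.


xi = slope / sqrt(H0/L0)
H0/L0 = 4.16/127.5 = 0.032627
sqrt(0.032627) = 0.180631
xi = 0.147 / 0.180631 = 0.813815
R = 1.6 * xi * H0 = 1.6 * 0.813815 * 4.16
R = 5.4168 m

5.4168


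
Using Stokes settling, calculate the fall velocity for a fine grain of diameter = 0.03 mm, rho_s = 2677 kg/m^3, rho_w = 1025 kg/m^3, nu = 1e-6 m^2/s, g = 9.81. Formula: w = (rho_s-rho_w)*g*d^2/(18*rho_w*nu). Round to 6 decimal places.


w = (rho_s - rho_w) * g * d^2 / (18 * rho_w * nu)
d = 0.03 mm = 0.000030 m
rho_s - rho_w = 2677 - 1025 = 1652
Numerator = 1652 * 9.81 * (0.000030)^2 = 0.000014585508
Denominator = 18 * 1025 * 1e-6 = 0.018450
w = 0.000791 m/s

0.000791


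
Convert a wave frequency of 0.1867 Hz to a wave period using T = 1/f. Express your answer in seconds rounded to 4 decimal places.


T = 1 / f
T = 1 / 0.1867
T = 5.3562 s

5.3562


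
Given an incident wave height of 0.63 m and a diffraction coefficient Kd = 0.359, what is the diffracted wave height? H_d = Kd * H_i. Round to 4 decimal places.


H_d = Kd * H_i
H_d = 0.359 * 0.63
H_d = 0.2262 m

0.2262


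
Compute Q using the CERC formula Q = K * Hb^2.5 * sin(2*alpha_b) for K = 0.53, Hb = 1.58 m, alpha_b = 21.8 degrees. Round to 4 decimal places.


Q = K * Hb^2.5 * sin(2 * alpha_b)
Hb^2.5 = 1.58^2.5 = 3.137926
sin(2 * 21.8) = sin(43.6) = 0.689620
Q = 0.53 * 3.137926 * 0.689620
Q = 1.1469 m^3/s

1.1469


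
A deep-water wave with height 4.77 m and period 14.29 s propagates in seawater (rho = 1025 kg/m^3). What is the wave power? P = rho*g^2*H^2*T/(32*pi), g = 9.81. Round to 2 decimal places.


P = rho * g^2 * H^2 * T / (32 * pi)
P = 1025 * 9.81^2 * 4.77^2 * 14.29 / (32 * pi)
P = 1025 * 96.2361 * 22.7529 * 14.29 / 100.53096
P = 319029.63 W/m

319029.63


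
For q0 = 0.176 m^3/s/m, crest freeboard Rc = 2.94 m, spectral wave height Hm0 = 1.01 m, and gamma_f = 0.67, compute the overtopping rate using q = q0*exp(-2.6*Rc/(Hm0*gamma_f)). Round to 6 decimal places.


q = q0 * exp(-2.6 * Rc / (Hm0 * gamma_f))
Exponent = -2.6 * 2.94 / (1.01 * 0.67)
= -2.6 * 2.94 / 0.6767
= -11.295995
exp(-11.295995) = 0.000012
q = 0.176 * 0.000012
q = 0.000002 m^3/s/m

0.000002


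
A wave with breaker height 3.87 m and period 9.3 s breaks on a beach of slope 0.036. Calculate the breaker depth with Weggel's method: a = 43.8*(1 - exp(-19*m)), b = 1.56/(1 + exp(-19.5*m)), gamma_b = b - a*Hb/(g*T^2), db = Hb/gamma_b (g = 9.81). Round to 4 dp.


a = 43.8 * (1 - exp(-19 * m))
exp(-19 * 0.036) = exp(-0.6840) = 0.504595
a = 43.8 * (1 - 0.504595) = 21.698758
b = 1.56 / (1 + exp(-19.5 * m))
exp(-19.5 * 0.036) = exp(-0.7020) = 0.495593
b = 1.56 / (1 + 0.495593) = 1.043064
Hb / (g * T^2) = 3.87 / (9.81 * 9.3^2) = 3.87 / 848.4669 = 0.00456117
gamma_b = b - a * Hb/(g*T^2) = 1.043064 - 21.698758 * 0.00456117 = 0.944093
db = Hb / gamma_b = 3.87 / 0.944093
db = 4.0992 m

4.0992


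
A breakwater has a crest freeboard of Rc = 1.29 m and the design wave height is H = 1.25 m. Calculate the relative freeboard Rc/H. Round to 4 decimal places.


Relative freeboard = Rc / H
= 1.29 / 1.25
= 1.0320

1.0320


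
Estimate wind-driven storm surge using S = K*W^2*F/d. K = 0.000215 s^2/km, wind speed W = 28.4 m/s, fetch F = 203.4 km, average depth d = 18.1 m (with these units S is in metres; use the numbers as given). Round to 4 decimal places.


S = K * W^2 * F / d
W^2 = 28.4^2 = 806.56
S = 0.000215 * 806.56 * 203.4 / 18.1
Numerator = 0.000215 * 806.56 * 203.4 = 35.271675
S = 35.271675 / 18.1 = 1.9487 m

1.9487


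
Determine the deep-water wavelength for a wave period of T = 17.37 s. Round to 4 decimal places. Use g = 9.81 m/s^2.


L0 = g * T^2 / (2 * pi)
L0 = 9.81 * 17.37^2 / (2 * pi)
L0 = 9.81 * 301.7169 / 6.28319
L0 = 2959.8428 / 6.28319
L0 = 471.0736 m

471.0736


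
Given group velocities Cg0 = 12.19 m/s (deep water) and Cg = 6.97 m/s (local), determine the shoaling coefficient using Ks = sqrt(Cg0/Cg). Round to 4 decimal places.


Ks = sqrt(Cg0 / Cg)
Ks = sqrt(12.19 / 6.97)
Ks = sqrt(1.7489)
Ks = 1.3225

1.3225


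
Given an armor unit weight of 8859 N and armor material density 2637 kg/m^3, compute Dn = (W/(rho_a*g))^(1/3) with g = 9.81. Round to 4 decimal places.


V = W / (rho_a * g)
V = 8859 / (2637 * 9.81)
V = 8859 / 25868.97
V = 0.342457 m^3
Dn = V^(1/3) = 0.342457^(1/3)
Dn = 0.6996 m

0.6996


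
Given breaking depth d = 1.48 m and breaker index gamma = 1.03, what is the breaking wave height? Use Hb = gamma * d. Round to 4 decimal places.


Hb = gamma * d
Hb = 1.03 * 1.48
Hb = 1.5244 m

1.5244


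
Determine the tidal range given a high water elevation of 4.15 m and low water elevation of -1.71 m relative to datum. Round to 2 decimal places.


Tidal range = High water - Low water
Tidal range = 4.15 - (-1.71)
Tidal range = 5.86 m

5.86


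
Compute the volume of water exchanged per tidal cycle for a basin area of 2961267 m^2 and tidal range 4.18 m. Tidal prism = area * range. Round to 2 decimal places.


Tidal prism = Area * Tidal range
P = 2961267 * 4.18
P = 12378096.06 m^3

12378096.06


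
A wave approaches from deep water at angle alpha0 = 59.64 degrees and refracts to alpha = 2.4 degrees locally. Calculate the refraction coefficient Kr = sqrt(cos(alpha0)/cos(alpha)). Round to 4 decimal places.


Kr = sqrt(cos(alpha0) / cos(alpha))
cos(59.64) = 0.505431
cos(2.4) = 0.999123
Kr = sqrt(0.505431 / 0.999123)
Kr = sqrt(0.505875)
Kr = 0.7112

0.7112


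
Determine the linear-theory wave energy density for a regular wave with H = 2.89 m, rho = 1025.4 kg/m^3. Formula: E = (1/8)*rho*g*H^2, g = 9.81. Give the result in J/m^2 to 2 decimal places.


E = (1/8) * rho * g * H^2
E = (1/8) * 1025.4 * 9.81 * 2.89^2
E = 0.125 * 1025.4 * 9.81 * 8.3521
E = 10501.90 J/m^2

10501.90


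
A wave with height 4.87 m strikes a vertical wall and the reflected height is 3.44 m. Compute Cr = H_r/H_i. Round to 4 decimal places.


Cr = H_r / H_i
Cr = 3.44 / 4.87
Cr = 0.7064

0.7064


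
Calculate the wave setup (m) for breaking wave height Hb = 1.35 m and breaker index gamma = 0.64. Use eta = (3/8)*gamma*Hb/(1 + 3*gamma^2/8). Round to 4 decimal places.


eta = (3/8) * gamma * Hb / (1 + 3*gamma^2/8)
Numerator = (3/8) * 0.64 * 1.35 = 0.324000
Denominator = 1 + 3*0.64^2/8 = 1 + 0.153600 = 1.153600
eta = 0.324000 / 1.153600
eta = 0.2809 m

0.2809


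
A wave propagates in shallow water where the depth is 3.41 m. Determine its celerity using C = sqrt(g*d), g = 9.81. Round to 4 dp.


Using the shallow-water approximation:
C = sqrt(g * d) = sqrt(9.81 * 3.41)
C = sqrt(33.4521)
C = 5.7838 m/s

5.7838


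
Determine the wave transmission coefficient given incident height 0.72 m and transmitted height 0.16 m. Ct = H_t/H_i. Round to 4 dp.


Ct = H_t / H_i
Ct = 0.16 / 0.72
Ct = 0.2222

0.2222


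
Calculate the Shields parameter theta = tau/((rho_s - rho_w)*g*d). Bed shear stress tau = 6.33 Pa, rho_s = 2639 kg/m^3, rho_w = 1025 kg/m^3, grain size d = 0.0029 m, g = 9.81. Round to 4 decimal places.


theta = tau / ((rho_s - rho_w) * g * d)
rho_s - rho_w = 2639 - 1025 = 1614
Denominator = 1614 * 9.81 * 0.0029 = 45.916686
theta = 6.33 / 45.916686
theta = 0.1379

0.1379


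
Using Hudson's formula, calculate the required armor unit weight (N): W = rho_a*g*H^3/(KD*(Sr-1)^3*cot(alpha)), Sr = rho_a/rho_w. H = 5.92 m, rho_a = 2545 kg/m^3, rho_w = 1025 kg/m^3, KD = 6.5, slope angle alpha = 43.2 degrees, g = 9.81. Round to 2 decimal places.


Sr = rho_a / rho_w = 2545 / 1025 = 2.482927
(Sr - 1) = 1.482927
(Sr - 1)^3 = 3.261063
cot(43.2) = 1 / tan(43.2) = 1 / 0.939063 = 1.064892
Numerator = 2545 * 9.81 * 5.92^3 = 5179906.4242
Denominator = 6.5 * 3.261063 * 1.064892 = 22.572415
W = 5179906.4242 / 22.572415
W = 229479.50 N

229479.50


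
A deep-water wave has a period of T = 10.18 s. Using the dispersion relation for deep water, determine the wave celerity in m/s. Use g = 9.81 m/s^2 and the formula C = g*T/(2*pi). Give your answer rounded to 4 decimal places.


We use the deep-water celerity formula:
C = g * T / (2 * pi)
C = 9.81 * 10.18 / (2 * 3.14159...)
C = 99.865800 / 6.283185
C = 15.8941 m/s

15.8941


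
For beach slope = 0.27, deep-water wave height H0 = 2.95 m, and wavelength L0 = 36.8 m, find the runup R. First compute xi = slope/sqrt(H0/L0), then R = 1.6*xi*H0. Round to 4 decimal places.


xi = slope / sqrt(H0/L0)
H0/L0 = 2.95/36.8 = 0.080163
sqrt(0.080163) = 0.283131
xi = 0.27 / 0.283131 = 0.953623
R = 1.6 * xi * H0 = 1.6 * 0.953623 * 2.95
R = 4.5011 m

4.5011


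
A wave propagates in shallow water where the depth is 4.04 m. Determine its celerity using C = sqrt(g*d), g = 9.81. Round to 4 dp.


Using the shallow-water approximation:
C = sqrt(g * d) = sqrt(9.81 * 4.04)
C = sqrt(39.6324)
C = 6.2954 m/s

6.2954


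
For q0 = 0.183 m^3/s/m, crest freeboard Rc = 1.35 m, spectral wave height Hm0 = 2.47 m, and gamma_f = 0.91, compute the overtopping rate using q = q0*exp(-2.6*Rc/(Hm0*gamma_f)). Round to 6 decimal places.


q = q0 * exp(-2.6 * Rc / (Hm0 * gamma_f))
Exponent = -2.6 * 1.35 / (2.47 * 0.91)
= -2.6 * 1.35 / 2.2477
= -1.561596
exp(-1.561596) = 0.209801
q = 0.183 * 0.209801
q = 0.038394 m^3/s/m

0.038394


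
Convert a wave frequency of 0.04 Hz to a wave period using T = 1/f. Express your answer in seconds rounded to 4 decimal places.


T = 1 / f
T = 1 / 0.04
T = 25.0000 s

25.0000


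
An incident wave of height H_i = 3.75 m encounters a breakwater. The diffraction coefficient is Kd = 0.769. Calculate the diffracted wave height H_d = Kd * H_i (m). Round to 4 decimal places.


H_d = Kd * H_i
H_d = 0.769 * 3.75
H_d = 2.8838 m

2.8838


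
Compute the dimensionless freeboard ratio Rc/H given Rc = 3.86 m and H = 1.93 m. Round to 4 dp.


Relative freeboard = Rc / H
= 3.86 / 1.93
= 2.0000

2.0000


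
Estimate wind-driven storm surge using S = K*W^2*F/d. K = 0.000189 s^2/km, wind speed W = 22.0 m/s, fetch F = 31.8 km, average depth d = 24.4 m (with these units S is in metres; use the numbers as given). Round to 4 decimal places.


S = K * W^2 * F / d
W^2 = 22.0^2 = 484.00
S = 0.000189 * 484.00 * 31.8 / 24.4
Numerator = 0.000189 * 484.00 * 31.8 = 2.908937
S = 2.908937 / 24.4 = 0.1192 m

0.1192


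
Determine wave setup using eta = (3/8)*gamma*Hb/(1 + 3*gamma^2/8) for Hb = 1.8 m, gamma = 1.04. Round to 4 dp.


eta = (3/8) * gamma * Hb / (1 + 3*gamma^2/8)
Numerator = (3/8) * 1.04 * 1.8 = 0.702000
Denominator = 1 + 3*1.04^2/8 = 1 + 0.405600 = 1.405600
eta = 0.702000 / 1.405600
eta = 0.4994 m

0.4994


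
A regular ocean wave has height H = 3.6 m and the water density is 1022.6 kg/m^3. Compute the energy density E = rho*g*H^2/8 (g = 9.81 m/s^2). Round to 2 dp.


E = (1/8) * rho * g * H^2
E = (1/8) * 1022.6 * 9.81 * 3.6^2
E = 0.125 * 1022.6 * 9.81 * 12.9600
E = 16251.36 J/m^2

16251.36


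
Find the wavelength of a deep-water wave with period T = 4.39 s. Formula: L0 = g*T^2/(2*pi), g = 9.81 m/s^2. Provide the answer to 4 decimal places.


L0 = g * T^2 / (2 * pi)
L0 = 9.81 * 4.39^2 / (2 * pi)
L0 = 9.81 * 19.2721 / 6.28319
L0 = 189.0593 / 6.28319
L0 = 30.0897 m

30.0897


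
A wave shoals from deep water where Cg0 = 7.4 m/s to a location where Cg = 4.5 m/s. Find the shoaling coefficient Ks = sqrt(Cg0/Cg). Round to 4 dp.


Ks = sqrt(Cg0 / Cg)
Ks = sqrt(7.4 / 4.5)
Ks = sqrt(1.6444)
Ks = 1.2824

1.2824


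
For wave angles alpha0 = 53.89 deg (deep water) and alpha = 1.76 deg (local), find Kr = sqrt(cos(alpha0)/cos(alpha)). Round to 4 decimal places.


Kr = sqrt(cos(alpha0) / cos(alpha))
cos(53.89) = 0.589337
cos(1.76) = 0.999528
Kr = sqrt(0.589337 / 0.999528)
Kr = sqrt(0.589616)
Kr = 0.7679

0.7679


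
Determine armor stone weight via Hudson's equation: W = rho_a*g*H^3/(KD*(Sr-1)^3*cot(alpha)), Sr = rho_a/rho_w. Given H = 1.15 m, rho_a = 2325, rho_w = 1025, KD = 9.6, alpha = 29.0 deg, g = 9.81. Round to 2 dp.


Sr = rho_a / rho_w = 2325 / 1025 = 2.268293
(Sr - 1) = 1.268293
(Sr - 1)^3 = 2.040133
cot(29.0) = 1 / tan(29.0) = 1 / 0.554309 = 1.804048
Numerator = 2325 * 9.81 * 1.15^3 = 34688.4972
Denominator = 9.6 * 2.040133 * 1.804048 = 35.332773
W = 34688.4972 / 35.332773
W = 981.77 N

981.77


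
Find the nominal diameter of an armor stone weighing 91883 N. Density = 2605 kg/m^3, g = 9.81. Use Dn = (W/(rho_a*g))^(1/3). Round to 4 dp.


V = W / (rho_a * g)
V = 91883 / (2605 * 9.81)
V = 91883 / 25555.05
V = 3.595493 m^3
Dn = V^(1/3) = 3.595493^(1/3)
Dn = 1.5320 m

1.5320


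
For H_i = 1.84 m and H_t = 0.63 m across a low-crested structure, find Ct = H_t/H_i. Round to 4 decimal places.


Ct = H_t / H_i
Ct = 0.63 / 1.84
Ct = 0.3424

0.3424


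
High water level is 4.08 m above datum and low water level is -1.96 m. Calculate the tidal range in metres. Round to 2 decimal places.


Tidal range = High water - Low water
Tidal range = 4.08 - (-1.96)
Tidal range = 6.04 m

6.04


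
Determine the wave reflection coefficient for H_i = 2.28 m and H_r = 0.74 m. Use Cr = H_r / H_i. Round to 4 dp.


Cr = H_r / H_i
Cr = 0.74 / 2.28
Cr = 0.3246

0.3246


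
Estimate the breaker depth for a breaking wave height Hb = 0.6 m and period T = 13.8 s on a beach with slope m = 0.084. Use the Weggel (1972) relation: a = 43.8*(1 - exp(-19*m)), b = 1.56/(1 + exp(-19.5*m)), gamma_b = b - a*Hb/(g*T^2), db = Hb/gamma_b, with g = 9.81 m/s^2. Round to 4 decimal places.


a = 43.8 * (1 - exp(-19 * m))
exp(-19 * 0.084) = exp(-1.5960) = 0.202706
a = 43.8 * (1 - 0.202706) = 34.921489
b = 1.56 / (1 + exp(-19.5 * m))
exp(-19.5 * 0.084) = exp(-1.6380) = 0.194368
b = 1.56 / (1 + 0.194368) = 1.306130
Hb / (g * T^2) = 0.6 / (9.81 * 13.8^2) = 0.6 / 1868.2164 = 0.00032116
gamma_b = b - a * Hb/(g*T^2) = 1.306130 - 34.921489 * 0.00032116 = 1.294914
db = Hb / gamma_b = 0.6 / 1.294914
db = 0.4634 m

0.4634


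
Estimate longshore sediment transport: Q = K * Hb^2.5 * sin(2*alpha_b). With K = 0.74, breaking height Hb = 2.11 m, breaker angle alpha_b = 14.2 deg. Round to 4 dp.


Q = K * Hb^2.5 * sin(2 * alpha_b)
Hb^2.5 = 2.11^2.5 = 6.467049
sin(2 * 14.2) = sin(28.4) = 0.475624
Q = 0.74 * 6.467049 * 0.475624
Q = 2.2762 m^3/s

2.2762


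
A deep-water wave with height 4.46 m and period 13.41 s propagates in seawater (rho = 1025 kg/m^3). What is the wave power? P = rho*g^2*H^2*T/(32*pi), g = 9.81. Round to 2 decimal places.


P = rho * g^2 * H^2 * T / (32 * pi)
P = 1025 * 9.81^2 * 4.46^2 * 13.41 / (32 * pi)
P = 1025 * 96.2361 * 19.8916 * 13.41 / 100.53096
P = 261734.23 W/m

261734.23


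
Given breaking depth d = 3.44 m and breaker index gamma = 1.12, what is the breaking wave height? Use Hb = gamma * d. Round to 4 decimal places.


Hb = gamma * d
Hb = 1.12 * 3.44
Hb = 3.8528 m

3.8528


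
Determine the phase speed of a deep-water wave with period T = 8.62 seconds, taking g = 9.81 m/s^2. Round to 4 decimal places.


We use the deep-water celerity formula:
C = g * T / (2 * pi)
C = 9.81 * 8.62 / (2 * 3.14159...)
C = 84.562200 / 6.283185
C = 13.4585 m/s

13.4585


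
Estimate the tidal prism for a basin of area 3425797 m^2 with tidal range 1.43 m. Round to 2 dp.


Tidal prism = Area * Tidal range
P = 3425797 * 1.43
P = 4898889.71 m^3

4898889.71


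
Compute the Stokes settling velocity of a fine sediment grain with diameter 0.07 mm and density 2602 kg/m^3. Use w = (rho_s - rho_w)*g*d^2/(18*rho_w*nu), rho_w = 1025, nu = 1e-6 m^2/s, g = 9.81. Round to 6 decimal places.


w = (rho_s - rho_w) * g * d^2 / (18 * rho_w * nu)
d = 0.07 mm = 0.000070 m
rho_s - rho_w = 2602 - 1025 = 1577
Numerator = 1577 * 9.81 * (0.000070)^2 = 0.000075804813
Denominator = 18 * 1025 * 1e-6 = 0.018450
w = 0.004109 m/s

0.004109


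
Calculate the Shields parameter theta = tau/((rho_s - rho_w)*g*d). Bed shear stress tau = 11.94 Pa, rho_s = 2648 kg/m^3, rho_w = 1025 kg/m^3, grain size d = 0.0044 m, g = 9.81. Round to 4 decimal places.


theta = tau / ((rho_s - rho_w) * g * d)
rho_s - rho_w = 2648 - 1025 = 1623
Denominator = 1623 * 9.81 * 0.0044 = 70.055172
theta = 11.94 / 70.055172
theta = 0.1704

0.1704


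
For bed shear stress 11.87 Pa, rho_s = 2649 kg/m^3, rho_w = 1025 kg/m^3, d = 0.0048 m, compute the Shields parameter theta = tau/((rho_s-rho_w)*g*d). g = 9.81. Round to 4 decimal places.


theta = tau / ((rho_s - rho_w) * g * d)
rho_s - rho_w = 2649 - 1025 = 1624
Denominator = 1624 * 9.81 * 0.0048 = 76.470912
theta = 11.87 / 76.470912
theta = 0.1552

0.1552


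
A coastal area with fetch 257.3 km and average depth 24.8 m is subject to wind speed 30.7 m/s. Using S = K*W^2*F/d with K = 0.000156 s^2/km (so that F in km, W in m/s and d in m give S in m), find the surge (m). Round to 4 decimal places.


S = K * W^2 * F / d
W^2 = 30.7^2 = 942.49
S = 0.000156 * 942.49 * 257.3 / 24.8
Numerator = 0.000156 * 942.49 * 257.3 = 37.830418
S = 37.830418 / 24.8 = 1.5254 m

1.5254


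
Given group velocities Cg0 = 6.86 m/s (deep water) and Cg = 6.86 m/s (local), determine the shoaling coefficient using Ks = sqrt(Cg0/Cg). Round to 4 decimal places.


Ks = sqrt(Cg0 / Cg)
Ks = sqrt(6.86 / 6.86)
Ks = sqrt(1.0000)
Ks = 1.0000

1.0000


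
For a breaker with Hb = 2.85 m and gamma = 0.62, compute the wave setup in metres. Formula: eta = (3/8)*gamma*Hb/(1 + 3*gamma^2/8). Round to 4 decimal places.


eta = (3/8) * gamma * Hb / (1 + 3*gamma^2/8)
Numerator = (3/8) * 0.62 * 2.85 = 0.662625
Denominator = 1 + 3*0.62^2/8 = 1 + 0.144150 = 1.144150
eta = 0.662625 / 1.144150
eta = 0.5791 m

0.5791


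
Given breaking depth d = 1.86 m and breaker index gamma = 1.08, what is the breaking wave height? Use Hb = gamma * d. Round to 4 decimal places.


Hb = gamma * d
Hb = 1.08 * 1.86
Hb = 2.0088 m

2.0088


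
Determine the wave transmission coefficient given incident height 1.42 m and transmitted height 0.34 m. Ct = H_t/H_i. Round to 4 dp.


Ct = H_t / H_i
Ct = 0.34 / 1.42
Ct = 0.2394

0.2394


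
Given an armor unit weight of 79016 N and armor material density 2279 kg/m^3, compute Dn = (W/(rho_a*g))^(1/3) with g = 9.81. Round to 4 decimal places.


V = W / (rho_a * g)
V = 79016 / (2279 * 9.81)
V = 79016 / 22356.99
V = 3.534286 m^3
Dn = V^(1/3) = 3.534286^(1/3)
Dn = 1.5232 m

1.5232


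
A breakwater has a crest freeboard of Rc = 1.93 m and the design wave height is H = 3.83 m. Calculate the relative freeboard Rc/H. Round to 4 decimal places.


Relative freeboard = Rc / H
= 1.93 / 3.83
= 0.5039

0.5039


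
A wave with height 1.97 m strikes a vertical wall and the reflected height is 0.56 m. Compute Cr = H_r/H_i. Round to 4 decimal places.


Cr = H_r / H_i
Cr = 0.56 / 1.97
Cr = 0.2843

0.2843


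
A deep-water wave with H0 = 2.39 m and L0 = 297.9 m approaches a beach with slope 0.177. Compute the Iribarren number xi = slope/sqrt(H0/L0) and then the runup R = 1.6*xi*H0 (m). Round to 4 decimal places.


xi = slope / sqrt(H0/L0)
H0/L0 = 2.39/297.9 = 0.008023
sqrt(0.008023) = 0.089570
xi = 0.177 / 0.089570 = 1.976103
R = 1.6 * xi * H0 = 1.6 * 1.976103 * 2.39
R = 7.5566 m

7.5566


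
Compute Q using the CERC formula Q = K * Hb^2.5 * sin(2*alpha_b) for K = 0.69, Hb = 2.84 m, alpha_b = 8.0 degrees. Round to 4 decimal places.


Q = K * Hb^2.5 * sin(2 * alpha_b)
Hb^2.5 = 2.84^2.5 = 13.592391
sin(2 * 8.0) = sin(16.0) = 0.275637
Q = 0.69 * 13.592391 * 0.275637
Q = 2.5851 m^3/s

2.5851


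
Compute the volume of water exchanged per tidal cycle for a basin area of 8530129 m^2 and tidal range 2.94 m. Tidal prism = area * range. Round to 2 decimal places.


Tidal prism = Area * Tidal range
P = 8530129 * 2.94
P = 25078579.26 m^3

25078579.26


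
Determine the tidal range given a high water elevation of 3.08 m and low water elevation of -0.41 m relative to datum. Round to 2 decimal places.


Tidal range = High water - Low water
Tidal range = 3.08 - (-0.41)
Tidal range = 3.49 m

3.49


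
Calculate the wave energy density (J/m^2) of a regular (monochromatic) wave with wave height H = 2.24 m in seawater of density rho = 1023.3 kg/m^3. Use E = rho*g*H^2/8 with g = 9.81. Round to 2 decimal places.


E = (1/8) * rho * g * H^2
E = (1/8) * 1023.3 * 9.81 * 2.24^2
E = 0.125 * 1023.3 * 9.81 * 5.0176
E = 6296.19 J/m^2

6296.19


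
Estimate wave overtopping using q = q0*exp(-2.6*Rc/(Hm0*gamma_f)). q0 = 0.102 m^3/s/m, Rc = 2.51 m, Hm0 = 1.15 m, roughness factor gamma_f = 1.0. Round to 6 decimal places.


q = q0 * exp(-2.6 * Rc / (Hm0 * gamma_f))
Exponent = -2.6 * 2.51 / (1.15 * 1.0)
= -2.6 * 2.51 / 1.1500
= -5.674783
exp(-5.674783) = 0.003431
q = 0.102 * 0.003431
q = 0.000350 m^3/s/m

0.000350


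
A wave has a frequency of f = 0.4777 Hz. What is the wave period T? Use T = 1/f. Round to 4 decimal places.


T = 1 / f
T = 1 / 0.4777
T = 2.0934 s

2.0934


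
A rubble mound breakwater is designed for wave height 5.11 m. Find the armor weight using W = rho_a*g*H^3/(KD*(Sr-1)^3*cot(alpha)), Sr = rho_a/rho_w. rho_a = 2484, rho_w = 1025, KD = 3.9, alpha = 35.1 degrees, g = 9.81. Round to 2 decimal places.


Sr = rho_a / rho_w = 2484 / 1025 = 2.423415
(Sr - 1) = 1.423415
(Sr - 1)^3 = 2.883994
cot(35.1) = 1 / tan(35.1) = 1 / 0.702812 = 1.422856
Numerator = 2484 * 9.81 * 5.11^3 = 3251496.5631
Denominator = 3.9 * 2.883994 * 1.422856 = 16.003680
W = 3251496.5631 / 16.003680
W = 203171.81 N

203171.81


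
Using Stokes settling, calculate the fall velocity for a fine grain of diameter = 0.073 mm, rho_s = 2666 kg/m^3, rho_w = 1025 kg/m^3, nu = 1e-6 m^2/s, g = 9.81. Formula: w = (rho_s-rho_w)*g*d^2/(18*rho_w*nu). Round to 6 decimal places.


w = (rho_s - rho_w) * g * d^2 / (18 * rho_w * nu)
d = 0.073 mm = 0.000073 m
rho_s - rho_w = 2666 - 1025 = 1641
Numerator = 1641 * 9.81 * (0.000073)^2 = 0.000085787361
Denominator = 18 * 1025 * 1e-6 = 0.018450
w = 0.004650 m/s

0.004650


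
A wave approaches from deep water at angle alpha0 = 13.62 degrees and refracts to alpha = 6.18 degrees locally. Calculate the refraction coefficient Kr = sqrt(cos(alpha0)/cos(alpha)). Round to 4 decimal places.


Kr = sqrt(cos(alpha0) / cos(alpha))
cos(13.62) = 0.971879
cos(6.18) = 0.994189
Kr = sqrt(0.971879 / 0.994189)
Kr = sqrt(0.977560)
Kr = 0.9887

0.9887


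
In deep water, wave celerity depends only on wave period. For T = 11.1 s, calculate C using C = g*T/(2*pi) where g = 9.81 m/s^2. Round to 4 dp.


We use the deep-water celerity formula:
C = g * T / (2 * pi)
C = 9.81 * 11.1 / (2 * 3.14159...)
C = 108.891000 / 6.283185
C = 17.3305 m/s

17.3305


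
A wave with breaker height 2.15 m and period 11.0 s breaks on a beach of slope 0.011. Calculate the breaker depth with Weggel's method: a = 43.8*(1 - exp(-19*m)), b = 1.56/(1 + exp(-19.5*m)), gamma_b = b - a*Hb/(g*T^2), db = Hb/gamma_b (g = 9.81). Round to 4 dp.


a = 43.8 * (1 - exp(-19 * m))
exp(-19 * 0.011) = exp(-0.2090) = 0.811395
a = 43.8 * (1 - 0.811395) = 8.260889
b = 1.56 / (1 + exp(-19.5 * m))
exp(-19.5 * 0.011) = exp(-0.2145) = 0.806945
b = 1.56 / (1 + 0.806945) = 0.863336
Hb / (g * T^2) = 2.15 / (9.81 * 11.0^2) = 2.15 / 1187.0100 = 0.00181127
gamma_b = b - a * Hb/(g*T^2) = 0.863336 - 8.260889 * 0.00181127 = 0.848373
db = Hb / gamma_b = 2.15 / 0.848373
db = 2.5343 m

2.5343


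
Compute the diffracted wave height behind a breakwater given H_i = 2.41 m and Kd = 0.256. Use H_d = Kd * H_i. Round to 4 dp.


H_d = Kd * H_i
H_d = 0.256 * 2.41
H_d = 0.6170 m

0.6170


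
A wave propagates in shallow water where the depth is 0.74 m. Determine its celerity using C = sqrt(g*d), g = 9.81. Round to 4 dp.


Using the shallow-water approximation:
C = sqrt(g * d) = sqrt(9.81 * 0.74)
C = sqrt(7.2594)
C = 2.6943 m/s

2.6943


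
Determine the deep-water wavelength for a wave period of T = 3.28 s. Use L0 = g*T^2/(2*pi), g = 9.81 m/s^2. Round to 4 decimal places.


L0 = g * T^2 / (2 * pi)
L0 = 9.81 * 3.28^2 / (2 * pi)
L0 = 9.81 * 10.7584 / 6.28319
L0 = 105.5399 / 6.28319
L0 = 16.7972 m

16.7972


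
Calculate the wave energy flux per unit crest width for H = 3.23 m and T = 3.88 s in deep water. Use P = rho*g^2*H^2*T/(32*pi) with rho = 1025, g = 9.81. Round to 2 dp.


P = rho * g^2 * H^2 * T / (32 * pi)
P = 1025 * 9.81^2 * 3.23^2 * 3.88 / (32 * pi)
P = 1025 * 96.2361 * 10.4329 * 3.88 / 100.53096
P = 39719.05 W/m

39719.05


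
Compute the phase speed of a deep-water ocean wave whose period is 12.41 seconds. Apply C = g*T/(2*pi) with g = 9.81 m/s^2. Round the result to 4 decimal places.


We use the deep-water celerity formula:
C = g * T / (2 * pi)
C = 9.81 * 12.41 / (2 * 3.14159...)
C = 121.742100 / 6.283185
C = 19.3759 m/s

19.3759


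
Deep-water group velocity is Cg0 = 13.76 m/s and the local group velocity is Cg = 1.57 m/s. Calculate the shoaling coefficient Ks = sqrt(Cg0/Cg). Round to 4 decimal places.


Ks = sqrt(Cg0 / Cg)
Ks = sqrt(13.76 / 1.57)
Ks = sqrt(8.7643)
Ks = 2.9605

2.9605


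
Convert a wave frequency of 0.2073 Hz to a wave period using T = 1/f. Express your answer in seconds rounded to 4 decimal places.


T = 1 / f
T = 1 / 0.2073
T = 4.8239 s

4.8239


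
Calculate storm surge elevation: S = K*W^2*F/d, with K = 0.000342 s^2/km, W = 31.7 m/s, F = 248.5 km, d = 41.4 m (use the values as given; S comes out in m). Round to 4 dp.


S = K * W^2 * F / d
W^2 = 31.7^2 = 1004.89
S = 0.000342 * 1004.89 * 248.5 / 41.4
Numerator = 0.000342 * 1004.89 * 248.5 = 85.402586
S = 85.402586 / 41.4 = 2.0629 m

2.0629


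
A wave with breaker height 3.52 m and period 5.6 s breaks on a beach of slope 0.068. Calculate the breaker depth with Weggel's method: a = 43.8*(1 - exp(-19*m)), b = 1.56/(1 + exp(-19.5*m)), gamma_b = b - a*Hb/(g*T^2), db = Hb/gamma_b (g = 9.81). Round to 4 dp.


a = 43.8 * (1 - exp(-19 * m))
exp(-19 * 0.068) = exp(-1.2920) = 0.274721
a = 43.8 * (1 - 0.274721) = 31.767229
b = 1.56 / (1 + exp(-19.5 * m))
exp(-19.5 * 0.068) = exp(-1.3260) = 0.265537
b = 1.56 / (1 + 0.265537) = 1.232678
Hb / (g * T^2) = 3.52 / (9.81 * 5.6^2) = 3.52 / 307.6416 = 0.01144189
gamma_b = b - a * Hb/(g*T^2) = 1.232678 - 31.767229 * 0.01144189 = 0.869201
db = Hb / gamma_b = 3.52 / 0.869201
db = 4.0497 m

4.0497


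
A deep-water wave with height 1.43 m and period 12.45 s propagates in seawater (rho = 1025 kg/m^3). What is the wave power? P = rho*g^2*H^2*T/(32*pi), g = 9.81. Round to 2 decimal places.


P = rho * g^2 * H^2 * T / (32 * pi)
P = 1025 * 9.81^2 * 1.43^2 * 12.45 / (32 * pi)
P = 1025 * 96.2361 * 2.0449 * 12.45 / 100.53096
P = 24980.63 W/m

24980.63


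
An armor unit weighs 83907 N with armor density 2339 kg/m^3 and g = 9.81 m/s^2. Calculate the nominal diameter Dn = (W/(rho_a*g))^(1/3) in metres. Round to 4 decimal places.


V = W / (rho_a * g)
V = 83907 / (2339 * 9.81)
V = 83907 / 22945.59
V = 3.656781 m^3
Dn = V^(1/3) = 3.656781^(1/3)
Dn = 1.5406 m

1.5406


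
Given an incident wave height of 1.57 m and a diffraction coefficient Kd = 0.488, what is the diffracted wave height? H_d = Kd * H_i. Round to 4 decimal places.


H_d = Kd * H_i
H_d = 0.488 * 1.57
H_d = 0.7662 m

0.7662


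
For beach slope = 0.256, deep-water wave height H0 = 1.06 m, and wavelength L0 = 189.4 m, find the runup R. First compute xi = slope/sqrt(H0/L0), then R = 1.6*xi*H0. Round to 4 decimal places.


xi = slope / sqrt(H0/L0)
H0/L0 = 1.06/189.4 = 0.005597
sqrt(0.005597) = 0.074811
xi = 0.256 / 0.074811 = 3.421976
R = 1.6 * xi * H0 = 1.6 * 3.421976 * 1.06
R = 5.8037 m

5.8037


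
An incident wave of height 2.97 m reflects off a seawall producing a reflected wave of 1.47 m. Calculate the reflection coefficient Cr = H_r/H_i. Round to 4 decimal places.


Cr = H_r / H_i
Cr = 1.47 / 2.97
Cr = 0.4949

0.4949


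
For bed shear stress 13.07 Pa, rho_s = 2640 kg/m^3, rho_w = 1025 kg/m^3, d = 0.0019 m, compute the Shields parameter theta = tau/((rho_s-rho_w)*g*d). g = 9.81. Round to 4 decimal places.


theta = tau / ((rho_s - rho_w) * g * d)
rho_s - rho_w = 2640 - 1025 = 1615
Denominator = 1615 * 9.81 * 0.0019 = 30.101985
theta = 13.07 / 30.101985
theta = 0.4342

0.4342


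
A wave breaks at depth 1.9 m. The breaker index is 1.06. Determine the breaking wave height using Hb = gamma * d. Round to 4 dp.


Hb = gamma * d
Hb = 1.06 * 1.9
Hb = 2.0140 m

2.0140


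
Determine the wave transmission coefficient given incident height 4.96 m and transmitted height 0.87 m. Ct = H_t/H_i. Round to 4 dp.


Ct = H_t / H_i
Ct = 0.87 / 4.96
Ct = 0.1754

0.1754


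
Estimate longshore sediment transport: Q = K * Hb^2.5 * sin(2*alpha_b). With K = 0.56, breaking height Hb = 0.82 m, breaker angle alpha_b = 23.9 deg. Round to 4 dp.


Q = K * Hb^2.5 * sin(2 * alpha_b)
Hb^2.5 = 0.82^2.5 = 0.608884
sin(2 * 23.9) = sin(47.8) = 0.740805
Q = 0.56 * 0.608884 * 0.740805
Q = 0.2526 m^3/s

0.2526


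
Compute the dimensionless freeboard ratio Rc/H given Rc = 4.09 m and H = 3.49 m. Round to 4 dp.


Relative freeboard = Rc / H
= 4.09 / 3.49
= 1.1719

1.1719


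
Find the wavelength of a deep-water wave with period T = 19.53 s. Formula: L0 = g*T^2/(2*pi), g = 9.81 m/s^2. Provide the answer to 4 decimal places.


L0 = g * T^2 / (2 * pi)
L0 = 9.81 * 19.53^2 / (2 * pi)
L0 = 9.81 * 381.4209 / 6.28319
L0 = 3741.7390 / 6.28319
L0 = 595.5163 m

595.5163


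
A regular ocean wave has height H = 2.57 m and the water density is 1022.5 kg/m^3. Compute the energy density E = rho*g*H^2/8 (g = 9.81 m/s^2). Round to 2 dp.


E = (1/8) * rho * g * H^2
E = (1/8) * 1022.5 * 9.81 * 2.57^2
E = 0.125 * 1022.5 * 9.81 * 6.6049
E = 8281.49 J/m^2

8281.49


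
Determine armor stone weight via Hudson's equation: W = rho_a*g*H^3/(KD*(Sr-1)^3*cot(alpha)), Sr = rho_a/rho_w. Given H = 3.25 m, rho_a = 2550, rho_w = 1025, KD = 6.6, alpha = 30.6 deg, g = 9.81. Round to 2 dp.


Sr = rho_a / rho_w = 2550 / 1025 = 2.487805
(Sr - 1) = 1.487805
(Sr - 1)^3 = 3.293350
cot(30.6) = 1 / tan(30.6) = 1 / 0.591398 = 1.690908
Numerator = 2550 * 9.81 * 3.25^3 = 858735.2109
Denominator = 6.6 * 3.293350 * 1.690908 = 36.753759
W = 858735.2109 / 36.753759
W = 23364.55 N

23364.55


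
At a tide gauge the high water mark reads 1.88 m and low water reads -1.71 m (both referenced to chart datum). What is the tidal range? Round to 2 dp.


Tidal range = High water - Low water
Tidal range = 1.88 - (-1.71)
Tidal range = 3.59 m

3.59


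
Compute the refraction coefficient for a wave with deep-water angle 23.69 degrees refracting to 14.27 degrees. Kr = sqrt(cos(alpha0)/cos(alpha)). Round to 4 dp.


Kr = sqrt(cos(alpha0) / cos(alpha))
cos(23.69) = 0.915733
cos(14.27) = 0.969145
Kr = sqrt(0.915733 / 0.969145)
Kr = sqrt(0.944887)
Kr = 0.9721

0.9721


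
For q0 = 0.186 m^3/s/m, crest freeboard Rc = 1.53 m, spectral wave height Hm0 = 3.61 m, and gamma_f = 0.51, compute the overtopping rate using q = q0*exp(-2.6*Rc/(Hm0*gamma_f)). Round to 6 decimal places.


q = q0 * exp(-2.6 * Rc / (Hm0 * gamma_f))
Exponent = -2.6 * 1.53 / (3.61 * 0.51)
= -2.6 * 1.53 / 1.8411
= -2.160665
exp(-2.160665) = 0.115248
q = 0.186 * 0.115248
q = 0.021436 m^3/s/m

0.021436


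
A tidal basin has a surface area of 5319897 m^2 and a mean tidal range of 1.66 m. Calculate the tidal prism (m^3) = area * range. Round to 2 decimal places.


Tidal prism = Area * Tidal range
P = 5319897 * 1.66
P = 8831029.02 m^3

8831029.02


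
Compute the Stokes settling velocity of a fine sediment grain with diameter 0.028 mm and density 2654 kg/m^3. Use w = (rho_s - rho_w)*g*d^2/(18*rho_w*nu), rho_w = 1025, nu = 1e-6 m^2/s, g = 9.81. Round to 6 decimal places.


w = (rho_s - rho_w) * g * d^2 / (18 * rho_w * nu)
d = 0.028 mm = 0.000028 m
rho_s - rho_w = 2654 - 1025 = 1629
Numerator = 1629 * 9.81 * (0.000028)^2 = 0.000012528704
Denominator = 18 * 1025 * 1e-6 = 0.018450
w = 0.000679 m/s

0.000679


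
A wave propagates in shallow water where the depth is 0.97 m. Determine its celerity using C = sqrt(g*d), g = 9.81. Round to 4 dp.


Using the shallow-water approximation:
C = sqrt(g * d) = sqrt(9.81 * 0.97)
C = sqrt(9.5157)
C = 3.0848 m/s

3.0848


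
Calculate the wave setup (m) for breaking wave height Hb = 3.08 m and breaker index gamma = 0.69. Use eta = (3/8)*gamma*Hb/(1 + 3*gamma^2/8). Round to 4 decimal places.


eta = (3/8) * gamma * Hb / (1 + 3*gamma^2/8)
Numerator = (3/8) * 0.69 * 3.08 = 0.796950
Denominator = 1 + 3*0.69^2/8 = 1 + 0.178538 = 1.178538
eta = 0.796950 / 1.178538
eta = 0.6762 m

0.6762


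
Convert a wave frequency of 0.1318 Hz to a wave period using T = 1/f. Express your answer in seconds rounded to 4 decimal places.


T = 1 / f
T = 1 / 0.1318
T = 7.5873 s

7.5873


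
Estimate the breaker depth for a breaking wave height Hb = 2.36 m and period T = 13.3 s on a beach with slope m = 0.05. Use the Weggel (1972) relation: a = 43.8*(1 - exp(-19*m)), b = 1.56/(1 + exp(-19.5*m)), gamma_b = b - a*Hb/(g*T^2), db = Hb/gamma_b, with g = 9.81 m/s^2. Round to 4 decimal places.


a = 43.8 * (1 - exp(-19 * m))
exp(-19 * 0.05) = exp(-0.9500) = 0.386741
a = 43.8 * (1 - 0.386741) = 26.860743
b = 1.56 / (1 + exp(-19.5 * m))
exp(-19.5 * 0.05) = exp(-0.9750) = 0.377192
b = 1.56 / (1 + 0.377192) = 1.132739
Hb / (g * T^2) = 2.36 / (9.81 * 13.3^2) = 2.36 / 1735.2909 = 0.00136000
gamma_b = b - a * Hb/(g*T^2) = 1.132739 - 26.860743 * 0.00136000 = 1.096209
db = Hb / gamma_b = 2.36 / 1.096209
db = 2.1529 m

2.1529


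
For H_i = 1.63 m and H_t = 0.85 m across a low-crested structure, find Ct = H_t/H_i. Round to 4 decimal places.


Ct = H_t / H_i
Ct = 0.85 / 1.63
Ct = 0.5215

0.5215


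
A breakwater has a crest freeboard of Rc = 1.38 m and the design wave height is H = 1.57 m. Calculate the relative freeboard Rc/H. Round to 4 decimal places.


Relative freeboard = Rc / H
= 1.38 / 1.57
= 0.8790

0.8790


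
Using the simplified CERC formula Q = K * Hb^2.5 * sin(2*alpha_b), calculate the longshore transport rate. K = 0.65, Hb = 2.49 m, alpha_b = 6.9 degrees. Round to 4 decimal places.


Q = K * Hb^2.5 * sin(2 * alpha_b)
Hb^2.5 = 2.49^2.5 = 9.783593
sin(2 * 6.9) = sin(13.8) = 0.238533
Q = 0.65 * 9.783593 * 0.238533
Q = 1.5169 m^3/s

1.5169


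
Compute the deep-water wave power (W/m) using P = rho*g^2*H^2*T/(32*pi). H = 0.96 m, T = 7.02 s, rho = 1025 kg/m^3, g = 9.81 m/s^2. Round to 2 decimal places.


P = rho * g^2 * H^2 * T / (32 * pi)
P = 1025 * 9.81^2 * 0.96^2 * 7.02 / (32 * pi)
P = 1025 * 96.2361 * 0.9216 * 7.02 / 100.53096
P = 6348.07 W/m

6348.07


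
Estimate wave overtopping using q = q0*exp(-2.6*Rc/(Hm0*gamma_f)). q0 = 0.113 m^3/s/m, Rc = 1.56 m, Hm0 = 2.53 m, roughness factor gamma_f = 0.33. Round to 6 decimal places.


q = q0 * exp(-2.6 * Rc / (Hm0 * gamma_f))
Exponent = -2.6 * 1.56 / (2.53 * 0.33)
= -2.6 * 1.56 / 0.8349
= -4.858067
exp(-4.858067) = 0.007765
q = 0.113 * 0.007765
q = 0.000877 m^3/s/m

0.000877


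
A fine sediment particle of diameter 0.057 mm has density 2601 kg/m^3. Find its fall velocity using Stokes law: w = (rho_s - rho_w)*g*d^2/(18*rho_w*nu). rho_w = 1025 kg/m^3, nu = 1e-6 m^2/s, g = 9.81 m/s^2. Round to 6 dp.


w = (rho_s - rho_w) * g * d^2 / (18 * rho_w * nu)
d = 0.057 mm = 0.000057 m
rho_s - rho_w = 2601 - 1025 = 1576
Numerator = 1576 * 9.81 * (0.000057)^2 = 0.000050231359
Denominator = 18 * 1025 * 1e-6 = 0.018450
w = 0.002723 m/s

0.002723


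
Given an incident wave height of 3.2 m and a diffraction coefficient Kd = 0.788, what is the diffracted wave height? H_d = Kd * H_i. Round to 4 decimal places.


H_d = Kd * H_i
H_d = 0.788 * 3.2
H_d = 2.5216 m

2.5216


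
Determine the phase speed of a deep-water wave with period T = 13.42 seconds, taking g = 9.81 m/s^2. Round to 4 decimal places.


We use the deep-water celerity formula:
C = g * T / (2 * pi)
C = 9.81 * 13.42 / (2 * 3.14159...)
C = 131.650200 / 6.283185
C = 20.9528 m/s

20.9528


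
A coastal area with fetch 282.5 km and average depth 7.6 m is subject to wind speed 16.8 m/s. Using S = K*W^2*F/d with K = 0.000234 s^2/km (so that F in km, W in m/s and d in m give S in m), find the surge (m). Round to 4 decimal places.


S = K * W^2 * F / d
W^2 = 16.8^2 = 282.24
S = 0.000234 * 282.24 * 282.5 / 7.6
Numerator = 0.000234 * 282.24 * 282.5 = 18.657475
S = 18.657475 / 7.6 = 2.4549 m

2.4549


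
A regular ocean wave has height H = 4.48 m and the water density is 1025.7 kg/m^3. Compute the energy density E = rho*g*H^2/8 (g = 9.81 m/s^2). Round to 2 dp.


E = (1/8) * rho * g * H^2
E = (1/8) * 1025.7 * 9.81 * 4.48^2
E = 0.125 * 1025.7 * 9.81 * 20.0704
E = 25243.84 J/m^2

25243.84


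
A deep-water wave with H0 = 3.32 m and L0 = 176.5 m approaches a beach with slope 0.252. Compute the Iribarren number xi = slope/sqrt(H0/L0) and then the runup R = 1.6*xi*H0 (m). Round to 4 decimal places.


xi = slope / sqrt(H0/L0)
H0/L0 = 3.32/176.5 = 0.018810
sqrt(0.018810) = 0.137150
xi = 0.252 / 0.137150 = 1.837401
R = 1.6 * xi * H0 = 1.6 * 1.837401 * 3.32
R = 9.7603 m

9.7603


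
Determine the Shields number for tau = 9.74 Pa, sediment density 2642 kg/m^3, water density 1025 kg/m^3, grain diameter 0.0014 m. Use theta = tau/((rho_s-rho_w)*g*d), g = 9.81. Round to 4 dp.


theta = tau / ((rho_s - rho_w) * g * d)
rho_s - rho_w = 2642 - 1025 = 1617
Denominator = 1617 * 9.81 * 0.0014 = 22.207878
theta = 9.74 / 22.207878
theta = 0.4386

0.4386


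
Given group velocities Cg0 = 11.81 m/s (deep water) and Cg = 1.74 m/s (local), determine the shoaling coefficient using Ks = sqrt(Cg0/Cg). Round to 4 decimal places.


Ks = sqrt(Cg0 / Cg)
Ks = sqrt(11.81 / 1.74)
Ks = sqrt(6.7874)
Ks = 2.6053

2.6053


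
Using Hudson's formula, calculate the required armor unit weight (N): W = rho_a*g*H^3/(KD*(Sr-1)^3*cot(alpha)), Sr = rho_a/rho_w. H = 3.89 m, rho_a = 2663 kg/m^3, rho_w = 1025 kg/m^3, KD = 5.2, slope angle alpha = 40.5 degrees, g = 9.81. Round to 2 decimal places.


Sr = rho_a / rho_w = 2663 / 1025 = 2.598049
(Sr - 1) = 1.598049
(Sr - 1)^3 = 4.081033
cot(40.5) = 1 / tan(40.5) = 1 / 0.854081 = 1.170850
Numerator = 2663 * 9.81 * 3.89^3 = 1537761.4797
Denominator = 5.2 * 4.081033 * 1.170850 = 24.847033
W = 1537761.4797 / 24.847033
W = 61889.14 N

61889.14


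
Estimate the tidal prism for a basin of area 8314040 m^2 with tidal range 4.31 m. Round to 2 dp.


Tidal prism = Area * Tidal range
P = 8314040 * 4.31
P = 35833512.40 m^3

35833512.40


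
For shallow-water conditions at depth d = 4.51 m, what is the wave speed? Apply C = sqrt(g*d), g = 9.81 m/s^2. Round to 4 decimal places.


Using the shallow-water approximation:
C = sqrt(g * d) = sqrt(9.81 * 4.51)
C = sqrt(44.2431)
C = 6.6515 m/s

6.6515


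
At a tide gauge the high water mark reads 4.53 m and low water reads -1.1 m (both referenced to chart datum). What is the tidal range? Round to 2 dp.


Tidal range = High water - Low water
Tidal range = 4.53 - (-1.1)
Tidal range = 5.63 m

5.63


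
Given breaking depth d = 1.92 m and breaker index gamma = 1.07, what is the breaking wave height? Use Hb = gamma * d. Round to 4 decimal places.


Hb = gamma * d
Hb = 1.07 * 1.92
Hb = 2.0544 m

2.0544


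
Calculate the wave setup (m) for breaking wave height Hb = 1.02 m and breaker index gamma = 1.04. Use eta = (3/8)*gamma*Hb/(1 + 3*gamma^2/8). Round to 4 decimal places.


eta = (3/8) * gamma * Hb / (1 + 3*gamma^2/8)
Numerator = (3/8) * 1.04 * 1.02 = 0.397800
Denominator = 1 + 3*1.04^2/8 = 1 + 0.405600 = 1.405600
eta = 0.397800 / 1.405600
eta = 0.2830 m

0.2830


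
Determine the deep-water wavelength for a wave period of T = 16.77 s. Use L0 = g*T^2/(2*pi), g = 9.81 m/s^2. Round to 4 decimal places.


L0 = g * T^2 / (2 * pi)
L0 = 9.81 * 16.77^2 / (2 * pi)
L0 = 9.81 * 281.2329 / 6.28319
L0 = 2758.8947 / 6.28319
L0 = 439.0917 m

439.0917


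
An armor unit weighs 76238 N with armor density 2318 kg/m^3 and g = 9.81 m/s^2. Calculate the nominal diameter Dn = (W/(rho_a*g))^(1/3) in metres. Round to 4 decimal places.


V = W / (rho_a * g)
V = 76238 / (2318 * 9.81)
V = 76238 / 22739.58
V = 3.352656 m^3
Dn = V^(1/3) = 3.352656^(1/3)
Dn = 1.4967 m

1.4967


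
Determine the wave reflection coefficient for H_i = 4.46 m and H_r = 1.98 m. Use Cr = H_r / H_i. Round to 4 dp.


Cr = H_r / H_i
Cr = 1.98 / 4.46
Cr = 0.4439

0.4439
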